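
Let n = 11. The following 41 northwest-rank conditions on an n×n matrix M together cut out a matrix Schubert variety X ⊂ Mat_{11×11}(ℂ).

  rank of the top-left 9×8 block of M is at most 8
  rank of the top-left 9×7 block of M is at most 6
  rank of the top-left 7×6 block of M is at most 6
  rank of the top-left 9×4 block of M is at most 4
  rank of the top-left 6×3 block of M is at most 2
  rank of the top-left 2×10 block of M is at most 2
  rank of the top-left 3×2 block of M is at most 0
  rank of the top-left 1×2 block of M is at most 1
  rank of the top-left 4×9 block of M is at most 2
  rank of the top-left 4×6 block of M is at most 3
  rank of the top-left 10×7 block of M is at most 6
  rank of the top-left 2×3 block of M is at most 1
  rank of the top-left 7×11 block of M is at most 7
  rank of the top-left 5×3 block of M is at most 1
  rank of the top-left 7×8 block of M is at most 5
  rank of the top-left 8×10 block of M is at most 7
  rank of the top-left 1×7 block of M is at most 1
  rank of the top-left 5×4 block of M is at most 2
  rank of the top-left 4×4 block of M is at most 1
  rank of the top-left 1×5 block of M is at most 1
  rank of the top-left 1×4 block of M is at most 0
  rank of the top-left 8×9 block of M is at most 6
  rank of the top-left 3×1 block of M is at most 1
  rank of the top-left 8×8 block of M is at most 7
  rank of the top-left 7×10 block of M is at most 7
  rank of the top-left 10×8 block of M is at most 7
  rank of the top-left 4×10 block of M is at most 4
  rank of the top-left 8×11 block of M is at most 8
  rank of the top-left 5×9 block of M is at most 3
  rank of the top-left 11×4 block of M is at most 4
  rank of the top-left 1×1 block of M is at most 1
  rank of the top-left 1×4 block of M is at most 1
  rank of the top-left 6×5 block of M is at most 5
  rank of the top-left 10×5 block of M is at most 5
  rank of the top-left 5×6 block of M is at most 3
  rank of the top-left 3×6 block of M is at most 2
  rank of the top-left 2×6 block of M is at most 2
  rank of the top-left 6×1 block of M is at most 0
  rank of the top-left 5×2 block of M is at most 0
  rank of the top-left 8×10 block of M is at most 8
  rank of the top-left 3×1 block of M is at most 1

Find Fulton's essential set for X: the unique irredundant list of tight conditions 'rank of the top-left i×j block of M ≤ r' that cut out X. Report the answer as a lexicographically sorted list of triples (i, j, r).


Reconstructing r_w from the 41 given conditions:

  i=1: 0  0  0  0  1  1  1  1  1  1  1
  i=2: 0  0  1  1  2  2  2  2  2  2  2
  i=3: 0  0  1  1  2  2  2  2  2  3  3
  i=4: 0  0  1  1  2  2  2  2  2  3  4
  i=5: 0  0  1  2  3  3  3  3  3  4  5
  i=6: 0  1  2  3  4  4  4  4  4  5  6
  i=7: 1  2  3  4  5  5  5  5  5  6  7
  i=8: 1  2  3  4  5  6  6  6  6  7  8
  i=9: 1  2  3  4  5  6  6  7  7  8  9
  i=10: 1  2  3  4  5  6  6  7  8  9  10
  i=11: 1  2  3  4  5  6  7  8  9  10  11

reading off 1-entries of Δ²R: w = (5, 3, 10, 11, 4, 2, 1, 6, 8, 9, 7).

Fulton essential set (6 of the 25 Rothe cells):

[(1, 4, 0), (4, 4, 1), (4, 9, 2), (5, 2, 0), (6, 1, 0), (10, 7, 6)]


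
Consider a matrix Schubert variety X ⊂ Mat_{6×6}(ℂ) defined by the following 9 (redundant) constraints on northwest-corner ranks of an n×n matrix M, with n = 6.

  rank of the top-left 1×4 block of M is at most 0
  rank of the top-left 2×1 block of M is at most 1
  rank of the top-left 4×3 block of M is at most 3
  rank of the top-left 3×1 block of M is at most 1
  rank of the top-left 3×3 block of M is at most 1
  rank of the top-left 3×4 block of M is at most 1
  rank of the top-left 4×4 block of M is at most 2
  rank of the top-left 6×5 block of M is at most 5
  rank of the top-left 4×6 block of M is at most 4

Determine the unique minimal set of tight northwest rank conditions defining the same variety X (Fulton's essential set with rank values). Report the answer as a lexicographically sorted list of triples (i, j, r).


Rank table r_w(6×6) implied by the 9 constraints:

  row 1: 0 0 0 0 1 1
  row 2: 1 1 1 1 2 2
  row 3: 1 1 1 1 2 3
  row 4: 1 2 2 2 3 4
  row 5: 1 2 3 3 4 5
  row 6: 1 2 3 4 5 6

the unique w with this rank table is (5, 1, 6, 2, 3, 4).

2 SE-corners of the 7-cell Rothe diagram give Ess(w):

[(1, 4, 0), (3, 4, 1)]


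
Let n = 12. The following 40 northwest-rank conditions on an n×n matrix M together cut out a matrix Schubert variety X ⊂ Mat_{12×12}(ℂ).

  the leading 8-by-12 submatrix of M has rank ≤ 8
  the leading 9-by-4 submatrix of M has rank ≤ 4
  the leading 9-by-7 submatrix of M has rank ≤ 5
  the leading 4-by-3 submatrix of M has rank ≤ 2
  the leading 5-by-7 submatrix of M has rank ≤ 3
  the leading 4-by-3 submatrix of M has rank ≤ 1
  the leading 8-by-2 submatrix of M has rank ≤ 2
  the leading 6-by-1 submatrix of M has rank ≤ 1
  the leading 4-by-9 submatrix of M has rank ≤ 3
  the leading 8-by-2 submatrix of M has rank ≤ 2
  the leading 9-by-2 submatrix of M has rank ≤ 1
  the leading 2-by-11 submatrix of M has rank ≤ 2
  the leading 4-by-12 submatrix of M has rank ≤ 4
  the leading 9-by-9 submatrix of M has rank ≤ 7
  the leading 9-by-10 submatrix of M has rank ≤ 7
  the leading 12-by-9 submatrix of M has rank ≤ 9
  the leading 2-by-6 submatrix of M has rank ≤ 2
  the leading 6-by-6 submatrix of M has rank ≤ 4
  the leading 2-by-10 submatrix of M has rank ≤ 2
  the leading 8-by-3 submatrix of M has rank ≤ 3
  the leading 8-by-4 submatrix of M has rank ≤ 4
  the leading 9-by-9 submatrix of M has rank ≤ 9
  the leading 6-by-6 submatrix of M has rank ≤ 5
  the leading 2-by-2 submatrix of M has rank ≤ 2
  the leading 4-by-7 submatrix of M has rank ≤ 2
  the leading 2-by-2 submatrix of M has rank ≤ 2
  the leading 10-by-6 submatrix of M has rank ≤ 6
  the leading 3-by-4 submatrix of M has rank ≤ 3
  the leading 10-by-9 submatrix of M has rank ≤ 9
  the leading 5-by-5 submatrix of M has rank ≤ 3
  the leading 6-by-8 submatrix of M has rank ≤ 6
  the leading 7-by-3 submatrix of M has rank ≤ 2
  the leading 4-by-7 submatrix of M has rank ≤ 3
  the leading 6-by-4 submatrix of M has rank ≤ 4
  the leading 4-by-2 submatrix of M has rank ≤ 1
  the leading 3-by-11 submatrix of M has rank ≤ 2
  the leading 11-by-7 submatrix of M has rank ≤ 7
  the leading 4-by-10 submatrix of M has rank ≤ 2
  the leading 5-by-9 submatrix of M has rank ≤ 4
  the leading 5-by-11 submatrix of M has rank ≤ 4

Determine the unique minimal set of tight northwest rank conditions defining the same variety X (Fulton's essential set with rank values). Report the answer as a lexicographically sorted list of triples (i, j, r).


Reconstructing r_w from the 40 given conditions:

  1 1 1 1 1 1 1 1 1 1 1 1
  1 1 1 2 2 2 2 2 2 2 2 2
  1 1 1 2 2 2 2 2 2 2 2 3
  1 1 1 2 2 2 2 2 2 2 3 4
  1 1 2 3 3 3 3 3 3 3 4 5
  1 1 2 3 4 4 4 4 4 4 5 6
  1 1 2 3 4 5 5 5 5 5 6 7
  1 1 2 3 4 5 5 6 6 6 7 8
  1 1 2 3 4 5 5 6 7 7 8 9
  1 2 3 4 5 6 6 7 8 8 9 10
  1 2 3 4 5 6 7 8 9 9 10 11
  1 2 3 4 5 6 7 8 9 10 11 12

second differences of R give the permutation w = (1, 4, 12, 11, 3, 5, 6, 8, 9, 2, 7, 10).

ℓ(w)=26; the 5 essential cells (i,j,r):

[(3, 11, 2), (4, 3, 1), (4, 10, 2), (9, 2, 1), (9, 7, 5)]


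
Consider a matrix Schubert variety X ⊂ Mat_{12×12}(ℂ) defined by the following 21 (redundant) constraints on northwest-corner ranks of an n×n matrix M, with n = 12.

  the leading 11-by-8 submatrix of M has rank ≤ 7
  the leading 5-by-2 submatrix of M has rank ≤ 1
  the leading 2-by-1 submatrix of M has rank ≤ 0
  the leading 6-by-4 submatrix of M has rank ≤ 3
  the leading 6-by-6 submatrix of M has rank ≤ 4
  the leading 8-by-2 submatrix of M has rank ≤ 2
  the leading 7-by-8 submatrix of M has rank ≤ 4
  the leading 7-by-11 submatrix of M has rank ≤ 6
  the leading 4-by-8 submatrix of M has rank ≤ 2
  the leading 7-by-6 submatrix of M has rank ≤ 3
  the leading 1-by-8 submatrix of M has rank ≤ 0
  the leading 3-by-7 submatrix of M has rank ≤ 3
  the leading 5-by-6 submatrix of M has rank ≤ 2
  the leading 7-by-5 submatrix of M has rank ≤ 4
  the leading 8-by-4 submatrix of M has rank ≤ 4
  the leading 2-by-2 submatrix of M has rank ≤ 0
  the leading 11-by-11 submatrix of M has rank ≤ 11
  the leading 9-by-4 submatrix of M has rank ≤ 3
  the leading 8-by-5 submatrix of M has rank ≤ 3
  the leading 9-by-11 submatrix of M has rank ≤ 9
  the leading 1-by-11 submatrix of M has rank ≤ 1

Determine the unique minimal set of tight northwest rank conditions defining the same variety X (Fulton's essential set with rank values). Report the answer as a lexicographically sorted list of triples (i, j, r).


Propagating the 21 rank bounds to every northwest block:

  0 | 0 | 0 | 0 | 0 | 0 | 0 | 0 | 1 | 1 | 1 | 1
  0 | 0 | 1 | 1 | 1 | 1 | 1 | 1 | 2 | 2 | 2 | 2
  1 | 1 | 2 | 2 | 2 | 2 | 2 | 2 | 3 | 3 | 3 | 3
  1 | 1 | 2 | 2 | 2 | 2 | 2 | 2 | 3 | 4 | 4 | 4
  1 | 1 | 2 | 2 | 2 | 2 | 3 | 3 | 4 | 5 | 5 | 5
  1 | 2 | 3 | 3 | 3 | 3 | 4 | 4 | 5 | 6 | 6 | 6
  1 | 2 | 3 | 3 | 3 | 3 | 4 | 4 | 5 | 6 | 6 | 7
  1 | 2 | 3 | 3 | 3 | 4 | 5 | 5 | 6 | 7 | 7 | 8
  1 | 2 | 3 | 3 | 4 | 5 | 6 | 6 | 7 | 8 | 8 | 9
  1 | 2 | 3 | 4 | 5 | 6 | 7 | 7 | 8 | 9 | 9 | 10
  1 | 2 | 3 | 4 | 5 | 6 | 7 | 7 | 8 | 9 | 10 | 11
  1 | 2 | 3 | 4 | 5 | 6 | 7 | 8 | 9 | 10 | 11 | 12

so w = (9, 3, 1, 10, 7, 2, 12, 6, 5, 4, 11, 8).

11 SE-corners of the 29-cell Rothe diagram give Ess(w):

[(1, 8, 0), (2, 2, 0), (4, 8, 2), (5, 2, 1), (5, 6, 2), (7, 6, 3), (7, 8, 4), (7, 11, 6), (8, 5, 3), (9, 4, 3), (11, 8, 7)]


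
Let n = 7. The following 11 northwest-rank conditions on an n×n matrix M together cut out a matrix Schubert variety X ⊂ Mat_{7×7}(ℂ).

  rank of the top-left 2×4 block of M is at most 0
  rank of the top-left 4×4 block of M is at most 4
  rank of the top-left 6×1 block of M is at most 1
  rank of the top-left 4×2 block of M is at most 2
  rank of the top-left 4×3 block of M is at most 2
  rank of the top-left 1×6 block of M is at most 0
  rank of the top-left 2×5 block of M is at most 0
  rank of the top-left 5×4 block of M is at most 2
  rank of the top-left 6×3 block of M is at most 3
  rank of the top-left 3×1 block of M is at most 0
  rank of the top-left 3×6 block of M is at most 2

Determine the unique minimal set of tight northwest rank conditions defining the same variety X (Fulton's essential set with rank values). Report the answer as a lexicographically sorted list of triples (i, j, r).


Rank table r_w(7×7) implied by the 11 constraints:

  row 1: 0 0 0 0 0 0 1
  row 2: 0 0 0 0 0 1 2
  row 3: 0 1 1 1 1 2 3
  row 4: 1 2 2 2 2 3 4
  row 5: 1 2 2 2 3 4 5
  row 6: 1 2 3 3 4 5 6
  row 7: 1 2 3 4 5 6 7

reading off 1-entries of Δ²R: w = (7, 6, 2, 1, 5, 3, 4).

D(w) has 14 cells with 4 SE-corners; essential set:

[(1, 6, 0), (2, 5, 0), (3, 1, 0), (5, 4, 2)]


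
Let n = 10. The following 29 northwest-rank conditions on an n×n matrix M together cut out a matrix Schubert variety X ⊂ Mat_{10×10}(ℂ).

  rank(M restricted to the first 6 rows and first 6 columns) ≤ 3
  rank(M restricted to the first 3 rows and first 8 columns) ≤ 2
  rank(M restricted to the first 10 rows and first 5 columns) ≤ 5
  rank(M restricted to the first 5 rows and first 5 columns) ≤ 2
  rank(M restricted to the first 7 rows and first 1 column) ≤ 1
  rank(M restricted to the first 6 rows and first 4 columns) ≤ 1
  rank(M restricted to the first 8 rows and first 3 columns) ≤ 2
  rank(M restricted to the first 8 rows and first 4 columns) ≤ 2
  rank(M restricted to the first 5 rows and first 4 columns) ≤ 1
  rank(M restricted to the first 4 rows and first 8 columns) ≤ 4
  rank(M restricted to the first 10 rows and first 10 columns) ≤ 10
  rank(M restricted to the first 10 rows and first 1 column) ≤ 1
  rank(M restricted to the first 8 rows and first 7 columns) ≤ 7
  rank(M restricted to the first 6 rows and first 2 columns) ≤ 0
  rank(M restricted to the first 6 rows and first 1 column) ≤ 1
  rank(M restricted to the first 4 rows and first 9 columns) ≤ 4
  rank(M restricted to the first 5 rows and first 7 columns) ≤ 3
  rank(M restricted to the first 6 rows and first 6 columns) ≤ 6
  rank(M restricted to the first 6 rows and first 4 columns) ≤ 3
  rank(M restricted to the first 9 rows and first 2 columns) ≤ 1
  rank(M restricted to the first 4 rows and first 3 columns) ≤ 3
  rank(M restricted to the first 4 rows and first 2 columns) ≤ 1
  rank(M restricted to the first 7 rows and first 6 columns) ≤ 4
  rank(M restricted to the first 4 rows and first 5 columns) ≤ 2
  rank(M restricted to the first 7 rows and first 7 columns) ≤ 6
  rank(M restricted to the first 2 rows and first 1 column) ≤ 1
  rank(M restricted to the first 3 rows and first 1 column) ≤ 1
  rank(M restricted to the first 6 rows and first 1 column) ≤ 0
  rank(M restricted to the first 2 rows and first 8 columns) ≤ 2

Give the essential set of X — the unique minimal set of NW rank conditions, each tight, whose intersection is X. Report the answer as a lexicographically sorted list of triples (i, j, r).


Reconstructing r_w from the 29 given conditions:

  R[1]: 0 0 1 1 1 1 1 1 1 1
  R[2]: 0 0 1 1 2 2 2 2 2 2
  R[3]: 0 0 1 1 2 2 2 2 3 3
  R[4]: 0 0 1 1 2 3 3 3 4 4
  R[5]: 0 0 1 1 2 3 3 4 5 5
  R[6]: 0 0 1 1 2 3 4 5 6 6
  R[7]: 1 1 2 2 3 4 5 6 7 7
  R[8]: 1 1 2 2 3 4 5 6 7 8
  R[9]: 1 1 2 3 4 5 6 7 8 9
  R[10]: 1 2 3 4 5 6 7 8 9 10

so w = (3, 5, 9, 6, 8, 7, 1, 10, 4, 2).

Fulton essential set (6 of the 24 Rothe cells):

[(3, 8, 2), (5, 7, 3), (6, 2, 0), (6, 4, 1), (8, 4, 2), (9, 2, 1)]


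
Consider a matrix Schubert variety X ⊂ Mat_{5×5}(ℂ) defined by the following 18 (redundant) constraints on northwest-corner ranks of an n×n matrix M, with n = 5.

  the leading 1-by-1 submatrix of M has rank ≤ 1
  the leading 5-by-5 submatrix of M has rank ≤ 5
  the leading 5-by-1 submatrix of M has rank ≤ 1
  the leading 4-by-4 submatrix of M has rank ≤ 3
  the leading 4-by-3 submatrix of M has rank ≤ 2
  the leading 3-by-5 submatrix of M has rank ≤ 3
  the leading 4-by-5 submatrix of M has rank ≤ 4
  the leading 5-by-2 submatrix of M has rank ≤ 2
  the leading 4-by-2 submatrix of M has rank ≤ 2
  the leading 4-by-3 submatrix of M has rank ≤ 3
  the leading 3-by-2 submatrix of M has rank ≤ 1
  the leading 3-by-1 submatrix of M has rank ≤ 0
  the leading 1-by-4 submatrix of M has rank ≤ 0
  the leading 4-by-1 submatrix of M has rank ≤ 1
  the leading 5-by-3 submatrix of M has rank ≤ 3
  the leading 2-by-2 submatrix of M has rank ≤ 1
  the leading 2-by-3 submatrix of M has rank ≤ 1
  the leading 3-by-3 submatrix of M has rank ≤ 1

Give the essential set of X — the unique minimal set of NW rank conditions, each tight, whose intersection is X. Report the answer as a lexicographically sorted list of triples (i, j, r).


Recovering R(i,j) via the rank-extension bound from the 18 conditions:

  row 1: 0 | 0 | 0 | 0 | 1
  row 2: 0 | 1 | 1 | 1 | 2
  row 3: 0 | 1 | 1 | 2 | 3
  row 4: 1 | 2 | 2 | 3 | 4
  row 5: 1 | 2 | 3 | 4 | 5

giving w = (5, 2, 4, 1, 3) via Δ²R.

D(w) has 7 cells with 3 SE-corners; essential set:

[(1, 4, 0), (3, 1, 0), (3, 3, 1)]


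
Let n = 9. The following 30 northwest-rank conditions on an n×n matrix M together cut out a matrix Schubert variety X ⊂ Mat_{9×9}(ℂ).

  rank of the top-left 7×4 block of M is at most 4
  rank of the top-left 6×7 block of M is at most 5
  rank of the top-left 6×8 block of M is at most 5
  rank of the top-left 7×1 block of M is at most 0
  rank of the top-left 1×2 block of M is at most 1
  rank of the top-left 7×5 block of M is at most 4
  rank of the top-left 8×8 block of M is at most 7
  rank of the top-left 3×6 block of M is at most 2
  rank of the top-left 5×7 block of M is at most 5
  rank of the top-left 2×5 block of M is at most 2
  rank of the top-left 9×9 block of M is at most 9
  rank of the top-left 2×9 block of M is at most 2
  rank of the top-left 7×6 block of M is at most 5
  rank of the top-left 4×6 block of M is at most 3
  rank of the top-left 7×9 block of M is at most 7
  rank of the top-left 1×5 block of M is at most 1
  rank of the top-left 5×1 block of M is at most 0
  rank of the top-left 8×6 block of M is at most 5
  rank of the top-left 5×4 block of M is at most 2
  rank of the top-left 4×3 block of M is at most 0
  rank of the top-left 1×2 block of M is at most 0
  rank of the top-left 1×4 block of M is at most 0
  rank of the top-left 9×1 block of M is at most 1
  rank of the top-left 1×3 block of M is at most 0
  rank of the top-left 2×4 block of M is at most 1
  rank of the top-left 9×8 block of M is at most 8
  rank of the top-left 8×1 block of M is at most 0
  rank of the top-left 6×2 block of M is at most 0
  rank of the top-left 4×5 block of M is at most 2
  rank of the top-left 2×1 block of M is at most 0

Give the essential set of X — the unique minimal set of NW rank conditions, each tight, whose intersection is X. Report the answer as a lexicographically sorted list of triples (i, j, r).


Reconstructing r_w from the 30 given conditions:

  R[1]: 0, 0, 0, 0, 1, 1, 1, 1, 1
  R[2]: 0, 0, 0, 1, 2, 2, 2, 2, 2
  R[3]: 0, 0, 0, 1, 2, 2, 3, 3, 3
  R[4]: 0, 0, 0, 1, 2, 3, 4, 4, 4
  R[5]: 0, 0, 1, 2, 3, 4, 5, 5, 5
  R[6]: 0, 0, 1, 2, 3, 4, 5, 5, 6
  R[7]: 0, 1, 2, 3, 4, 5, 6, 6, 7
  R[8]: 0, 1, 2, 3, 4, 5, 6, 7, 8
  R[9]: 1, 2, 3, 4, 5, 6, 7, 8, 9

so w = (5, 4, 7, 6, 3, 9, 2, 8, 1).

D(w) has 21 cells with 6 SE-corners; essential set:

[(1, 4, 0), (3, 6, 2), (4, 3, 0), (6, 2, 0), (6, 8, 5), (8, 1, 0)]


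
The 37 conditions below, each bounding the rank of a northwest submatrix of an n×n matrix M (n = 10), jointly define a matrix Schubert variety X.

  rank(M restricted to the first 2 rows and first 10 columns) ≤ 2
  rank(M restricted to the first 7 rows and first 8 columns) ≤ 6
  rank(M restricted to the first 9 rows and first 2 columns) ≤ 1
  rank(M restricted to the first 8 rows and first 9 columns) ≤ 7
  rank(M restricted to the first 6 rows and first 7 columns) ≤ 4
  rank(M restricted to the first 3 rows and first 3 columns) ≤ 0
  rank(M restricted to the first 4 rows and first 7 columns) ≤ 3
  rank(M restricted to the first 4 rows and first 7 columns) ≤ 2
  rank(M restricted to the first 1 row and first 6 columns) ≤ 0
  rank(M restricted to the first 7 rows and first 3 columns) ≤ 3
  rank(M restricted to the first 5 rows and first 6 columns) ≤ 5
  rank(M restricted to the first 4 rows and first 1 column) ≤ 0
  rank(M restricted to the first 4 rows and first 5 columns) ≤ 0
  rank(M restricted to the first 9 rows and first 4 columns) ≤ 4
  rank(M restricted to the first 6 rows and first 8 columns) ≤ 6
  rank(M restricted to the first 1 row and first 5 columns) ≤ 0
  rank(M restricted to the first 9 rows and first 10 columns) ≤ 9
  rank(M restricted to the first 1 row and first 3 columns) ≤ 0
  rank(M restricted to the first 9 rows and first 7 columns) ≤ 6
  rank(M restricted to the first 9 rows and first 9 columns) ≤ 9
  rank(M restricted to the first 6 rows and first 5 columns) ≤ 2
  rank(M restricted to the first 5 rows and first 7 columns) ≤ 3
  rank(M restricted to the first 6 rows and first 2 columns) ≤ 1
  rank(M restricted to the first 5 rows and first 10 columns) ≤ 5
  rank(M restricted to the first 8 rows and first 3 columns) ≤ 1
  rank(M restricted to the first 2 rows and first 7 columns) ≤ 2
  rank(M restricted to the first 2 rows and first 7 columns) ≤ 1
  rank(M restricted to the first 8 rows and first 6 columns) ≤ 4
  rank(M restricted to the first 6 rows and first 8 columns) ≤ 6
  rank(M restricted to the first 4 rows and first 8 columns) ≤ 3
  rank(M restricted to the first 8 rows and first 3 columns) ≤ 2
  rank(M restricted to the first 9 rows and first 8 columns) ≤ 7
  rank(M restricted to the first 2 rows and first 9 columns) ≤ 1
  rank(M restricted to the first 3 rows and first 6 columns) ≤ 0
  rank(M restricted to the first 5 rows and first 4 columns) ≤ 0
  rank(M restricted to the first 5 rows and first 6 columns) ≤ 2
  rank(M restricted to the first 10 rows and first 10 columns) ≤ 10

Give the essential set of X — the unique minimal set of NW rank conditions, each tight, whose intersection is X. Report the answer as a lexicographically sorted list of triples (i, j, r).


Computing R[i][j] = min implied NW-rank bound (n=10, 37 conditions):

  row 1: 0 | 0 | 0 | 0 | 0 | 0 | 1 | 1 | 1 | 1
  row 2: 0 | 0 | 0 | 0 | 0 | 0 | 1 | 1 | 1 | 2
  row 3: 0 | 0 | 0 | 0 | 0 | 0 | 1 | 2 | 2 | 3
  row 4: 0 | 0 | 0 | 0 | 0 | 1 | 2 | 3 | 3 | 4
  row 5: 0 | 0 | 0 | 0 | 1 | 2 | 3 | 4 | 4 | 5
  row 6: 1 | 1 | 1 | 1 | 2 | 3 | 4 | 5 | 5 | 6
  row 7: 1 | 1 | 1 | 2 | 3 | 4 | 5 | 6 | 6 | 7
  row 8: 1 | 1 | 1 | 2 | 3 | 4 | 5 | 6 | 7 | 8
  row 9: 1 | 1 | 2 | 3 | 4 | 5 | 6 | 7 | 8 | 9
  row 10: 1 | 2 | 3 | 4 | 5 | 6 | 7 | 8 | 9 | 10

hence w(1..10) = (7, 10, 8, 6, 5, 1, 4, 9, 3, 2).

Fulton essential set (6 of the 34 Rothe cells):

[(2, 9, 1), (3, 6, 0), (4, 5, 0), (5, 4, 0), (8, 3, 1), (9, 2, 1)]


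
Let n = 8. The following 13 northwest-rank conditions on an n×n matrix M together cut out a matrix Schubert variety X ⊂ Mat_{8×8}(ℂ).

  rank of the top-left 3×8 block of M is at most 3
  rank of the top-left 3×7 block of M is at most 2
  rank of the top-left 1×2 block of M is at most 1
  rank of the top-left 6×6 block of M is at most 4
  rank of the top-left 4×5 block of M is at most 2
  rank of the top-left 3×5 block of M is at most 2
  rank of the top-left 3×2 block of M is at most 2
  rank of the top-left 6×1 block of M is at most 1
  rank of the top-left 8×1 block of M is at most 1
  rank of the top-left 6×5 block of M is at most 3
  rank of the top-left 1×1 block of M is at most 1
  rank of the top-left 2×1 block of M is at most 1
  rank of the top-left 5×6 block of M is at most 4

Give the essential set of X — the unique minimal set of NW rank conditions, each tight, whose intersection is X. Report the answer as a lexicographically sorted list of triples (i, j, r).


Computing R[i][j] = min implied NW-rank bound (n=8, 13 conditions):

  1, 1, 1, 1, 1, 1, 1, 1
  1, 2, 2, 2, 2, 2, 2, 2
  1, 2, 2, 2, 2, 2, 2, 3
  1, 2, 2, 2, 2, 3, 3, 4
  1, 2, 3, 3, 3, 4, 4, 5
  1, 2, 3, 3, 3, 4, 5, 6
  1, 2, 3, 4, 4, 5, 6, 7
  1, 2, 3, 4, 5, 6, 7, 8

so w = (1, 2, 8, 6, 3, 7, 4, 5).

Fulton essential set (3 of the 10 Rothe cells):

[(3, 7, 2), (4, 5, 2), (6, 5, 3)]


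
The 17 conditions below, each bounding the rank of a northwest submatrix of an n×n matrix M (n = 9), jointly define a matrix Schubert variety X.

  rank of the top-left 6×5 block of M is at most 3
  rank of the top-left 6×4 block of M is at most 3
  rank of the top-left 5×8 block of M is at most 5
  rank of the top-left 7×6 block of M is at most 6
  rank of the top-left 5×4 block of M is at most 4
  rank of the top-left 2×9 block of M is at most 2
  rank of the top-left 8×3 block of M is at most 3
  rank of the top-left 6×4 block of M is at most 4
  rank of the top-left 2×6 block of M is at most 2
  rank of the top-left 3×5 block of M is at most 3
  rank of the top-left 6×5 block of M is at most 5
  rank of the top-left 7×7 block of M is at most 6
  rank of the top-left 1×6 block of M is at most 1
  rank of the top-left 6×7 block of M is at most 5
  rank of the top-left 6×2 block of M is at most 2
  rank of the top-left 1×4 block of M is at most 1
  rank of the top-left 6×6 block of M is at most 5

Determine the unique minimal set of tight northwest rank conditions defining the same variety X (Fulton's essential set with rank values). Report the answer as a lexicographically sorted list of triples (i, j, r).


The tightest implied rank at each (i,j), from the 17 conditions:

  1, 1, 1, 1, 1, 1, 1, 1, 1
  1, 2, 2, 2, 2, 2, 2, 2, 2
  1, 2, 3, 3, 3, 3, 3, 3, 3
  1, 2, 3, 3, 3, 4, 4, 4, 4
  1, 2, 3, 3, 3, 4, 5, 5, 5
  1, 2, 3, 3, 3, 4, 5, 6, 6
  1, 2, 3, 4, 4, 5, 6, 7, 7
  1, 2, 3, 4, 5, 6, 7, 8, 8
  1, 2, 3, 4, 5, 6, 7, 8, 9

hence w(1..9) = (1, 2, 3, 6, 7, 8, 4, 5, 9).

Fulton essential set (1 of the 6 Rothe cells):

[(6, 5, 3)]


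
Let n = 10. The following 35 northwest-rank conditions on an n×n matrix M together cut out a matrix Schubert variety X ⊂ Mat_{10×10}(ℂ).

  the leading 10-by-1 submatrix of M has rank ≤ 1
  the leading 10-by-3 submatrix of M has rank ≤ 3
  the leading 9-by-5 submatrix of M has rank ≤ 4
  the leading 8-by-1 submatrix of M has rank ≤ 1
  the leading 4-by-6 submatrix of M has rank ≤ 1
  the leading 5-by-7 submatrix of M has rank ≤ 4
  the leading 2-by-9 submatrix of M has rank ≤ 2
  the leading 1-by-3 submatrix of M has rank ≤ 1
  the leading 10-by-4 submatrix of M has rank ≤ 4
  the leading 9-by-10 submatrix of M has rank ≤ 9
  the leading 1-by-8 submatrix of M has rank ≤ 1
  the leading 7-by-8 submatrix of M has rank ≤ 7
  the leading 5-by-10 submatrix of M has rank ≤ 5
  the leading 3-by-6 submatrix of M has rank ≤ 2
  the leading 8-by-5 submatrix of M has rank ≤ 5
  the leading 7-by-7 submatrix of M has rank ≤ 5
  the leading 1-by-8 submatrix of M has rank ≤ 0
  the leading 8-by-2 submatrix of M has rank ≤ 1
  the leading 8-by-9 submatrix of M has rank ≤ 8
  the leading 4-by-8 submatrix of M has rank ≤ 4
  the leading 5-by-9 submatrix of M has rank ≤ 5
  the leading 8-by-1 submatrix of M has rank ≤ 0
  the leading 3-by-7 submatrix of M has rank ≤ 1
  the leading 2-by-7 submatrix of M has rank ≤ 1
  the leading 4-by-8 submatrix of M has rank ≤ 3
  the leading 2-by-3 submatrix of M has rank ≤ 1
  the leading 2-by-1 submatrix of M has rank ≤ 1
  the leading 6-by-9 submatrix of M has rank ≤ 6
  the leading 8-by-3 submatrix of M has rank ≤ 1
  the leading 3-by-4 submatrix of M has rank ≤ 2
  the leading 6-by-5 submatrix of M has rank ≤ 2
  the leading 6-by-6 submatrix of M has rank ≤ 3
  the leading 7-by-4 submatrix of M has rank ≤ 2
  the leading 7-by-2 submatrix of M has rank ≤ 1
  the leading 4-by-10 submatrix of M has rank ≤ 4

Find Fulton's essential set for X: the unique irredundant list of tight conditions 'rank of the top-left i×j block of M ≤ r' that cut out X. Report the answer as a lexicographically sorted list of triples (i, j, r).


The tightest implied rank at each (i,j), from the 35 conditions:

  R[1]: 0 | 0 | 0 | 0 | 0 | 0 | 0 | 0 | 1 | 1
  R[2]: 0 | 1 | 1 | 1 | 1 | 1 | 1 | 1 | 2 | 2
  R[3]: 0 | 1 | 1 | 1 | 1 | 1 | 1 | 2 | 3 | 3
  R[4]: 0 | 1 | 1 | 1 | 1 | 1 | 2 | 3 | 4 | 4
  R[5]: 0 | 1 | 1 | 2 | 2 | 2 | 3 | 4 | 5 | 5
  R[6]: 0 | 1 | 1 | 2 | 2 | 3 | 4 | 5 | 6 | 6
  R[7]: 0 | 1 | 1 | 2 | 3 | 4 | 5 | 6 | 7 | 7
  R[8]: 0 | 1 | 1 | 2 | 3 | 4 | 5 | 6 | 7 | 8
  R[9]: 1 | 2 | 2 | 3 | 4 | 5 | 6 | 7 | 8 | 9
  R[10]: 1 | 2 | 3 | 4 | 5 | 6 | 7 | 8 | 9 | 10

hence w(1..10) = (9, 2, 8, 7, 4, 6, 5, 10, 1, 3).

Fulton essential set (6 of the 29 Rothe cells):

[(1, 8, 0), (3, 7, 1), (4, 6, 1), (6, 5, 2), (8, 1, 0), (8, 3, 1)]


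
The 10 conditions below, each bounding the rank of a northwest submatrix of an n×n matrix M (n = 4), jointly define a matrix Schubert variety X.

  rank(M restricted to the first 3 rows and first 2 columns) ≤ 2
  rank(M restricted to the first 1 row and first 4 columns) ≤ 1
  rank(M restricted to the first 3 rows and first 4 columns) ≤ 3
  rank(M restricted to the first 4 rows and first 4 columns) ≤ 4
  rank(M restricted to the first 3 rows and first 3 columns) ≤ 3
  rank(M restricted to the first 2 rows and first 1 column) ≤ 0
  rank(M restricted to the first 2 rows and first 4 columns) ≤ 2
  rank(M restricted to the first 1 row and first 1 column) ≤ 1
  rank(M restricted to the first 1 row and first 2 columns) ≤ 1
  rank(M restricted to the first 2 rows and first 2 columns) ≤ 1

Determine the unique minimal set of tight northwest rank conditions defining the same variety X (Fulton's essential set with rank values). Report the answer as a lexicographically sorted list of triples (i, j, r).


Reconstructing r_w from the 10 given conditions:

  i=1: 0  1  1  1
  i=2: 0  1  2  2
  i=3: 1  2  3  3
  i=4: 1  2  3  4

giving w = (2, 3, 1, 4) via Δ²R.

1 SE-corner of the 2-cell Rothe diagram gives Ess(w):

[(2, 1, 0)]


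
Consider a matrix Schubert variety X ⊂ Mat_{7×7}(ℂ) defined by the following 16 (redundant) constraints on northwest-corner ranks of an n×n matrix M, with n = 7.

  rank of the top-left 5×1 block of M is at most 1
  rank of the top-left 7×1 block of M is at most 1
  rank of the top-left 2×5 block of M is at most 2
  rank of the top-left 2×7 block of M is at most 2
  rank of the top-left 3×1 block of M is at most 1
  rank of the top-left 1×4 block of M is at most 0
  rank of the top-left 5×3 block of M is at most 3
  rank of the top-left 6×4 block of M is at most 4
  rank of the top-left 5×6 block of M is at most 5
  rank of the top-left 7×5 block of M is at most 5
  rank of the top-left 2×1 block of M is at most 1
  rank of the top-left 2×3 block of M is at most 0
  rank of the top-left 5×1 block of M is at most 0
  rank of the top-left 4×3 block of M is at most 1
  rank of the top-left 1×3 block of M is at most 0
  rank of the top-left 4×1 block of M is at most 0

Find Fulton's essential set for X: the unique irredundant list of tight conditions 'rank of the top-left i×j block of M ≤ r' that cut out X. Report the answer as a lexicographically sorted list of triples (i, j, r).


Rank table r_w(7×7) implied by the 16 constraints:

  0 | 0 | 0 | 0 | 1 | 1 | 1
  0 | 0 | 0 | 1 | 2 | 2 | 2
  0 | 1 | 1 | 2 | 3 | 3 | 3
  0 | 1 | 1 | 2 | 3 | 4 | 4
  0 | 1 | 2 | 3 | 4 | 5 | 5
  1 | 2 | 3 | 4 | 5 | 6 | 6
  1 | 2 | 3 | 4 | 5 | 6 | 7

hence w(1..7) = (5, 4, 2, 6, 3, 1, 7).

ℓ(w)=11; the 4 essential cells (i,j,r):

[(1, 4, 0), (2, 3, 0), (4, 3, 1), (5, 1, 0)]


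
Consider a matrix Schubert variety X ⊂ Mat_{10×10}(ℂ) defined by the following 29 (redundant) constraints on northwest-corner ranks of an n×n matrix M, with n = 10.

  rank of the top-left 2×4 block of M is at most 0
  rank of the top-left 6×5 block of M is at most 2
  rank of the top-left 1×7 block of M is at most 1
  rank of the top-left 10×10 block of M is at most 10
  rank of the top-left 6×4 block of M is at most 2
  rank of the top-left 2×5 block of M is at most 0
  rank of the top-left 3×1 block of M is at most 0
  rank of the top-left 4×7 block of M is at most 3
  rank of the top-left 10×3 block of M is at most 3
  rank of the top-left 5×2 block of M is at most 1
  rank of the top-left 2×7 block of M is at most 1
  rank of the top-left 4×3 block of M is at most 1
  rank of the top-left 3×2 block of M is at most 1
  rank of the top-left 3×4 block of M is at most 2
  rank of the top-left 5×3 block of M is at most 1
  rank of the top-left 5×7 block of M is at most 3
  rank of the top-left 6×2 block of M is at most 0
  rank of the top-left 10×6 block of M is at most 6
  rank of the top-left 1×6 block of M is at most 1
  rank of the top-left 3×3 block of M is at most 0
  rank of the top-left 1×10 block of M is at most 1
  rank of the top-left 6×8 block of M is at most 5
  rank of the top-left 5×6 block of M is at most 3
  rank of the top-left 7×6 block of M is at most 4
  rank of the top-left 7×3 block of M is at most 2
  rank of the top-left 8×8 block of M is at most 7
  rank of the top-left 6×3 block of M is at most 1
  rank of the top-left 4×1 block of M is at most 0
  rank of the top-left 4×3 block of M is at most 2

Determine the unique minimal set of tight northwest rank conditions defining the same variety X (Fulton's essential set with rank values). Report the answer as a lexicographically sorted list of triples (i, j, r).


Propagating the 29 rank bounds to every northwest block:

  row 1: 0 | 0 | 0 | 0 | 0 | 1 | 1 | 1 | 1 | 1
  row 2: 0 | 0 | 0 | 0 | 0 | 1 | 1 | 2 | 2 | 2
  row 3: 0 | 0 | 0 | 1 | 1 | 2 | 2 | 3 | 3 | 3
  row 4: 0 | 0 | 1 | 2 | 2 | 3 | 3 | 4 | 4 | 4
  row 5: 0 | 0 | 1 | 2 | 2 | 3 | 3 | 4 | 5 | 5
  row 6: 0 | 0 | 1 | 2 | 2 | 3 | 4 | 5 | 6 | 6
  row 7: 1 | 1 | 2 | 3 | 3 | 4 | 5 | 6 | 7 | 7
  row 8: 1 | 2 | 3 | 4 | 4 | 5 | 6 | 7 | 8 | 8
  row 9: 1 | 2 | 3 | 4 | 5 | 6 | 7 | 8 | 9 | 9
  row 10: 1 | 2 | 3 | 4 | 5 | 6 | 7 | 8 | 9 | 10

the unique w with this rank table is (6, 8, 4, 3, 9, 7, 1, 2, 5, 10).

6 SE-corners of the 23-cell Rothe diagram give Ess(w):

[(2, 5, 0), (2, 7, 1), (3, 3, 0), (5, 7, 3), (6, 2, 0), (6, 5, 2)]


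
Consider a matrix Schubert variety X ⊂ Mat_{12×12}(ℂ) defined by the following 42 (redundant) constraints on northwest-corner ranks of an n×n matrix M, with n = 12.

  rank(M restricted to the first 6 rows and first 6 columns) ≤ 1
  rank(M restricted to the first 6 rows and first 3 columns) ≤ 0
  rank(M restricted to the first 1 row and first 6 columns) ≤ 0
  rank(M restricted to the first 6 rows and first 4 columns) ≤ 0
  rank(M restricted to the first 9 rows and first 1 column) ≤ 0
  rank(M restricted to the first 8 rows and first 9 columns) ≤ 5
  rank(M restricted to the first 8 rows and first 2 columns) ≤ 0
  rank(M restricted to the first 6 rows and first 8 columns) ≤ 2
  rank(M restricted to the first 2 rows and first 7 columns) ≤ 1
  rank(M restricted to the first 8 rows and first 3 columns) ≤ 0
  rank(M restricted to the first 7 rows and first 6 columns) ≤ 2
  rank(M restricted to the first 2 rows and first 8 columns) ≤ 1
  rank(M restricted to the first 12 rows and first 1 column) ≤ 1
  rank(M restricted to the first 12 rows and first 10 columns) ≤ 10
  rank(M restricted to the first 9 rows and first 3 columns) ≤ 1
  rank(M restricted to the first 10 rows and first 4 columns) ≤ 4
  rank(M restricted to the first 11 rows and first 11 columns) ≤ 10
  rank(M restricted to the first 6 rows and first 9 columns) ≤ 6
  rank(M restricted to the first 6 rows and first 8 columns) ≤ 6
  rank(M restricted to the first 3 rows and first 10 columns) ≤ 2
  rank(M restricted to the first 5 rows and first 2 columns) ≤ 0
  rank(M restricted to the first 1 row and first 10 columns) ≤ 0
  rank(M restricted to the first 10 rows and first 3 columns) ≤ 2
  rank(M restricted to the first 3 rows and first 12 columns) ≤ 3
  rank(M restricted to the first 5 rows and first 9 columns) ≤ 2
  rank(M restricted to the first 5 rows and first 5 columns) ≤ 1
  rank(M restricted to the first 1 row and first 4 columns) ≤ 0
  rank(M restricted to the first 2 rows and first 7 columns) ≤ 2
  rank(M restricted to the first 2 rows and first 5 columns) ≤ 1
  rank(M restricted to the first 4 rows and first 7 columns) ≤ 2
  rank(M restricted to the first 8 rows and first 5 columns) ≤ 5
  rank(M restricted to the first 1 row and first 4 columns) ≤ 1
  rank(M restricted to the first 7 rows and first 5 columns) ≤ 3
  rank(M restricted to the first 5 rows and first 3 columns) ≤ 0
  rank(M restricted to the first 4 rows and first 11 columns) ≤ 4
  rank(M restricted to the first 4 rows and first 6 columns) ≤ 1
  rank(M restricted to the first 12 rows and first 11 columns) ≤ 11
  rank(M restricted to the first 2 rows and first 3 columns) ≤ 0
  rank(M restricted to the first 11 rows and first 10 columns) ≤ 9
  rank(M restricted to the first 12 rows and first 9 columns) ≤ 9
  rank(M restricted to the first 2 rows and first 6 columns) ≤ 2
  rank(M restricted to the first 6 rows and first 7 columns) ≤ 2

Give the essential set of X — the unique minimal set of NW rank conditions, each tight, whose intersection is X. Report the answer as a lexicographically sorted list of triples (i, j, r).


Recovering R(i,j) via the rank-extension bound from the 42 conditions:

  R[1]: 0  0  0  0  0  0  0  0  0  0  1  1
  R[2]: 0  0  0  0  1  1  1  1  1  1  2  2
  R[3]: 0  0  0  0  1  1  2  2  2  2  3  3
  R[4]: 0  0  0  0  1  1  2  2  2  3  4  4
  R[5]: 0  0  0  0  1  1  2  2  2  3  4  5
  R[6]: 0  0  0  0  1  1  2  2  3  4  5  6
  R[7]: 0  0  0  1  2  2  3  3  4  5  6  7
  R[8]: 0  0  0  1  2  3  4  4  5  6  7  8
  R[9]: 0  1  1  2  3  4  5  5  6  7  8  9
  R[10]: 1  2  2  3  4  5  6  6  7  8  9  10
  R[11]: 1  2  3  4  5  6  7  7  8  9  10  11
  R[12]: 1  2  3  4  5  6  7  8  9  10  11  12

second differences of R give the permutation w = (11, 5, 7, 10, 12, 9, 4, 6, 2, 1, 3, 8).

7 SE-corners of the 46-cell Rothe diagram give Ess(w):

[(1, 10, 0), (5, 9, 2), (6, 4, 0), (6, 6, 1), (6, 8, 2), (8, 3, 0), (9, 1, 0)]


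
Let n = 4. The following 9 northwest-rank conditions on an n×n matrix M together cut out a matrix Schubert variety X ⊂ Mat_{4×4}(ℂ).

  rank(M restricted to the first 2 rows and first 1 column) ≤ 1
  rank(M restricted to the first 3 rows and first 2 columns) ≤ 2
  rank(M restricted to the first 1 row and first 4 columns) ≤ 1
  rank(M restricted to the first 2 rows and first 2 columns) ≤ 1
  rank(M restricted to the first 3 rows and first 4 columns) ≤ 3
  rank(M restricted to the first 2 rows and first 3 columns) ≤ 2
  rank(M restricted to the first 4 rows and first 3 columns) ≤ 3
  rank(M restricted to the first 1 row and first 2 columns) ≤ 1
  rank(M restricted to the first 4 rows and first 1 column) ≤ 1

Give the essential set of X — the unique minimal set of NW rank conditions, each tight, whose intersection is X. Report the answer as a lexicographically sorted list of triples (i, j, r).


Reconstructing r_w from the 9 given conditions:

  row 1: 1 | 1 | 1 | 1
  row 2: 1 | 1 | 2 | 2
  row 3: 1 | 2 | 3 | 3
  row 4: 1 | 2 | 3 | 4

giving w = (1, 3, 2, 4) via Δ²R.

Fulton essential set (the sole Rothe cell):

[(2, 2, 1)]


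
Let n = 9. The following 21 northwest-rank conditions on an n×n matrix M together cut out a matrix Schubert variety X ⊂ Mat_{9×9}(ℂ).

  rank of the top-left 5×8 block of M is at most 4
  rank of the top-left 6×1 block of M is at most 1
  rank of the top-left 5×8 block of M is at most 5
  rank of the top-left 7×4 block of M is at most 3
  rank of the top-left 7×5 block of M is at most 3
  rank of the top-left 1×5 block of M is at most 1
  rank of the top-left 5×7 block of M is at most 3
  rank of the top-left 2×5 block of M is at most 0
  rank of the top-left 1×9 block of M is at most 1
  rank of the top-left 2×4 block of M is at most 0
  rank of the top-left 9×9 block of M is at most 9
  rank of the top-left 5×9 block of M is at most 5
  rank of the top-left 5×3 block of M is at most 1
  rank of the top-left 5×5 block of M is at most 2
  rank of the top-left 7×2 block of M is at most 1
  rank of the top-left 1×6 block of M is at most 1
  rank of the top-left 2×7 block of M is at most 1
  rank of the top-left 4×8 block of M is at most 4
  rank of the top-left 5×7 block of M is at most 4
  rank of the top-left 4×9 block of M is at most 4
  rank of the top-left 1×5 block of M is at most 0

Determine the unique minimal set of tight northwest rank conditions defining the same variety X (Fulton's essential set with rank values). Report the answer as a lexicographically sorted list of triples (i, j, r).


Rank table r_w(9×9) implied by the 21 constraints:

  row 1: 0, 0, 0, 0, 0, 1, 1, 1, 1
  row 2: 0, 0, 0, 0, 0, 1, 1, 2, 2
  row 3: 1, 1, 1, 1, 1, 2, 2, 3, 3
  row 4: 1, 1, 1, 2, 2, 3, 3, 4, 4
  row 5: 1, 1, 1, 2, 2, 3, 3, 4, 5
  row 6: 1, 1, 2, 3, 3, 4, 4, 5, 6
  row 7: 1, 1, 2, 3, 3, 4, 5, 6, 7
  row 8: 1, 2, 3, 4, 4, 5, 6, 7, 8
  row 9: 1, 2, 3, 4, 5, 6, 7, 8, 9

hence w(1..9) = (6, 8, 1, 4, 9, 3, 7, 2, 5).

ℓ(w)=20; the 7 essential cells (i,j,r):

[(2, 5, 0), (2, 7, 1), (5, 3, 1), (5, 5, 2), (5, 7, 3), (7, 2, 1), (7, 5, 3)]


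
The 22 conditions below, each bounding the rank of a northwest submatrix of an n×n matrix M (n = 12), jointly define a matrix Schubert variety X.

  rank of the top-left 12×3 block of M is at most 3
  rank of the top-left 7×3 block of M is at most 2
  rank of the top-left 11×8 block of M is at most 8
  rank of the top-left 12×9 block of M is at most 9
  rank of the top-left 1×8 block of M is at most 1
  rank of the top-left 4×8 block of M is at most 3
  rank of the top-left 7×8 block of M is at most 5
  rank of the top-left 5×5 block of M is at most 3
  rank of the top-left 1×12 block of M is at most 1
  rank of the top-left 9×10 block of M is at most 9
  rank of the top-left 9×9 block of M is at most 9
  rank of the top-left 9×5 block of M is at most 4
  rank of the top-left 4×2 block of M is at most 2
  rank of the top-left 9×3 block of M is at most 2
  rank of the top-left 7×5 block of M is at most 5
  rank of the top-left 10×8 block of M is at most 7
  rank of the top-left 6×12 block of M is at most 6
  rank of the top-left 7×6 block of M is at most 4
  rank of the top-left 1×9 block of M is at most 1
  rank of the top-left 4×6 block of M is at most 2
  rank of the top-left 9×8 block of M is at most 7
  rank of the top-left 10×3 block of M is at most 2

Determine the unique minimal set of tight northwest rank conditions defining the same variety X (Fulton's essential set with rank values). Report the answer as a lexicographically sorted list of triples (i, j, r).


Reconstructing r_w from the 22 given conditions:

  R[1]: 1  1  1  1  1  1  1  1  1  1  1  1
  R[2]: 1  2  2  2  2  2  2  2  2  2  2  2
  R[3]: 1  2  2  2  2  2  3  3  3  3  3  3
  R[4]: 1  2  2  2  2  2  3  3  4  4  4  4
  R[5]: 1  2  2  3  3  3  4  4  5  5  5  5
  R[6]: 1  2  2  3  4  4  5  5  6  6  6  6
  R[7]: 1  2  2  3  4  4  5  5  6  7  7  7
  R[8]: 1  2  2  3  4  5  6  6  7  8  8  8
  R[9]: 1  2  2  3  4  5  6  7  8  9  9  9
  R[10]: 1  2  2  3  4  5  6  7  8  9  10  10
  R[11]: 1  2  3  4  5  6  7  8  9  10  11  11
  R[12]: 1  2  3  4  5  6  7  8  9  10  11  12

so w = (1, 2, 7, 9, 4, 5, 10, 6, 8, 11, 3, 12).

ℓ(w)=17; the 5 essential cells (i,j,r):

[(4, 6, 2), (4, 8, 3), (7, 6, 4), (7, 8, 5), (10, 3, 2)]
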